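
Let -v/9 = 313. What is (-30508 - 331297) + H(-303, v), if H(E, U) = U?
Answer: -364622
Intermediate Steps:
v = -2817 (v = -9*313 = -2817)
(-30508 - 331297) + H(-303, v) = (-30508 - 331297) - 2817 = -361805 - 2817 = -364622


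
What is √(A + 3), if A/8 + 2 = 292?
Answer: √2323 ≈ 48.198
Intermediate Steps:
A = 2320 (A = -16 + 8*292 = -16 + 2336 = 2320)
√(A + 3) = √(2320 + 3) = √2323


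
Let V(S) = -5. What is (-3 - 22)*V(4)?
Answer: 125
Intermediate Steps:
(-3 - 22)*V(4) = (-3 - 22)*(-5) = -25*(-5) = 125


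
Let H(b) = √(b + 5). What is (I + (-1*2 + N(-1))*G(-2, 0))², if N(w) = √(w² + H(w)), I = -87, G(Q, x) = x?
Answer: 7569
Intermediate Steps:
H(b) = √(5 + b)
N(w) = √(w² + √(5 + w))
(I + (-1*2 + N(-1))*G(-2, 0))² = (-87 + (-1*2 + √((-1)² + √(5 - 1)))*0)² = (-87 + (-2 + √(1 + √4))*0)² = (-87 + (-2 + √(1 + 2))*0)² = (-87 + (-2 + √3)*0)² = (-87 + 0)² = (-87)² = 7569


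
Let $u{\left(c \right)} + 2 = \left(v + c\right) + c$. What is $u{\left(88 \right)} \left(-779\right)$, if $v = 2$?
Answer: $-137104$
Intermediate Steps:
$u{\left(c \right)} = 2 c$ ($u{\left(c \right)} = -2 + \left(\left(2 + c\right) + c\right) = -2 + \left(2 + 2 c\right) = 2 c$)
$u{\left(88 \right)} \left(-779\right) = 2 \cdot 88 \left(-779\right) = 176 \left(-779\right) = -137104$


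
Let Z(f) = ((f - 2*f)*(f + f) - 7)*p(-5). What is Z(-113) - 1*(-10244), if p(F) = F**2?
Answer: -628381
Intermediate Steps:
Z(f) = -175 - 50*f**2 (Z(f) = ((f - 2*f)*(f + f) - 7)*(-5)**2 = ((-f)*(2*f) - 7)*25 = (-2*f**2 - 7)*25 = (-7 - 2*f**2)*25 = -175 - 50*f**2)
Z(-113) - 1*(-10244) = (-175 - 50*(-113)**2) - 1*(-10244) = (-175 - 50*12769) + 10244 = (-175 - 638450) + 10244 = -638625 + 10244 = -628381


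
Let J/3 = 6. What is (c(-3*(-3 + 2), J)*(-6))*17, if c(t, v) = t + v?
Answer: -2142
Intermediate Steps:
J = 18 (J = 3*6 = 18)
(c(-3*(-3 + 2), J)*(-6))*17 = ((-3*(-3 + 2) + 18)*(-6))*17 = ((-3*(-1) + 18)*(-6))*17 = ((3 + 18)*(-6))*17 = (21*(-6))*17 = -126*17 = -2142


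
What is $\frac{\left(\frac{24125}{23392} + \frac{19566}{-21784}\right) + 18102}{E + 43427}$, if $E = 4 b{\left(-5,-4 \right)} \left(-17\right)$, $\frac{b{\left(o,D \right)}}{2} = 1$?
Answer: $\frac{1153041003823}{2757481545056} \approx 0.41815$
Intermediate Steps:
$b{\left(o,D \right)} = 2$ ($b{\left(o,D \right)} = 2 \cdot 1 = 2$)
$E = -136$ ($E = 4 \cdot 2 \left(-17\right) = 8 \left(-17\right) = -136$)
$\frac{\left(\frac{24125}{23392} + \frac{19566}{-21784}\right) + 18102}{E + 43427} = \frac{\left(\frac{24125}{23392} + \frac{19566}{-21784}\right) + 18102}{-136 + 43427} = \frac{\left(24125 \cdot \frac{1}{23392} + 19566 \left(- \frac{1}{21784}\right)\right) + 18102}{43291} = \left(\left(\frac{24125}{23392} - \frac{9783}{10892}\right) + 18102\right) \frac{1}{43291} = \left(\frac{8481391}{63696416} + 18102\right) \frac{1}{43291} = \frac{1153041003823}{63696416} \cdot \frac{1}{43291} = \frac{1153041003823}{2757481545056}$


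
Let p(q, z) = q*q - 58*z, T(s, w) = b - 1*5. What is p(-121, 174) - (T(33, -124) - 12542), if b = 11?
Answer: 17085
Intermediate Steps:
T(s, w) = 6 (T(s, w) = 11 - 1*5 = 11 - 5 = 6)
p(q, z) = q² - 58*z
p(-121, 174) - (T(33, -124) - 12542) = ((-121)² - 58*174) - (6 - 12542) = (14641 - 10092) - 1*(-12536) = 4549 + 12536 = 17085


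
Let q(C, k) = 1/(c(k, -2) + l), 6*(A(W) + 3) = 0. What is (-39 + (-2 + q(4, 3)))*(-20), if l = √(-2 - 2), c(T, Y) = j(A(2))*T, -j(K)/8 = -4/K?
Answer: 210900/257 + 10*I/257 ≈ 820.62 + 0.038911*I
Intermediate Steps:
A(W) = -3 (A(W) = -3 + (⅙)*0 = -3 + 0 = -3)
j(K) = 32/K (j(K) = -(-32)/K = 32/K)
c(T, Y) = -32*T/3 (c(T, Y) = (32/(-3))*T = (32*(-⅓))*T = -32*T/3)
l = 2*I (l = √(-4) = 2*I ≈ 2.0*I)
q(C, k) = 1/(2*I - 32*k/3) (q(C, k) = 1/(-32*k/3 + 2*I) = 1/(2*I - 32*k/3))
(-39 + (-2 + q(4, 3)))*(-20) = (-39 + (-2 + 3/(2*(-16*3 + 3*I))))*(-20) = (-39 + (-2 + 3/(2*(-48 + 3*I))))*(-20) = (-39 + (-2 + 3*((-48 - 3*I)/2313)/2))*(-20) = (-39 + (-2 + (-48 - 3*I)/1542))*(-20) = (-41 + (-48 - 3*I)/1542)*(-20) = 820 - 10*(-48 - 3*I)/771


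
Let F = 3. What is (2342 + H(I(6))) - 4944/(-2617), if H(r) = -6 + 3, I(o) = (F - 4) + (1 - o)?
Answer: 6126107/2617 ≈ 2340.9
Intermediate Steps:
I(o) = -o (I(o) = (3 - 4) + (1 - o) = -1 + (1 - o) = -o)
H(r) = -3
(2342 + H(I(6))) - 4944/(-2617) = (2342 - 3) - 4944/(-2617) = 2339 - 4944*(-1)/2617 = 2339 - 1*(-4944/2617) = 2339 + 4944/2617 = 6126107/2617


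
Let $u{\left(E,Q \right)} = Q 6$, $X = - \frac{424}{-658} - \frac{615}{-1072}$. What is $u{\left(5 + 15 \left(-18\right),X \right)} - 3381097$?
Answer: $- \frac{596234880571}{176344} \approx -3.3811 \cdot 10^{6}$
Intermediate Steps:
$X = \frac{429599}{352688}$ ($X = \left(-424\right) \left(- \frac{1}{658}\right) - - \frac{615}{1072} = \frac{212}{329} + \frac{615}{1072} = \frac{429599}{352688} \approx 1.2181$)
$u{\left(E,Q \right)} = 6 Q$
$u{\left(5 + 15 \left(-18\right),X \right)} - 3381097 = 6 \cdot \frac{429599}{352688} - 3381097 = \frac{1288797}{176344} - 3381097 = - \frac{596234880571}{176344}$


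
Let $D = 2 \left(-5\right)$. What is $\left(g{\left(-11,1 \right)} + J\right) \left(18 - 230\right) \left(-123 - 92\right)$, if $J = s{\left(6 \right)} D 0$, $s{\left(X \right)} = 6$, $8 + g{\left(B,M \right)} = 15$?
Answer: $319060$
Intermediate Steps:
$D = -10$
$g{\left(B,M \right)} = 7$ ($g{\left(B,M \right)} = -8 + 15 = 7$)
$J = 0$ ($J = 6 \left(-10\right) 0 = \left(-60\right) 0 = 0$)
$\left(g{\left(-11,1 \right)} + J\right) \left(18 - 230\right) \left(-123 - 92\right) = \left(7 + 0\right) \left(18 - 230\right) \left(-123 - 92\right) = 7 \left(\left(-212\right) \left(-215\right)\right) = 7 \cdot 45580 = 319060$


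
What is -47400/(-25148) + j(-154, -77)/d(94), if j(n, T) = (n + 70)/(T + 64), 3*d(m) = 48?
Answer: 748227/326924 ≈ 2.2887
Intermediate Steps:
d(m) = 16 (d(m) = (⅓)*48 = 16)
j(n, T) = (70 + n)/(64 + T)
-47400/(-25148) + j(-154, -77)/d(94) = -47400/(-25148) + ((70 - 154)/(64 - 77))/16 = -47400*(-1/25148) + (-84/(-13))*(1/16) = 11850/6287 - 1/13*(-84)*(1/16) = 11850/6287 + (84/13)*(1/16) = 11850/6287 + 21/52 = 748227/326924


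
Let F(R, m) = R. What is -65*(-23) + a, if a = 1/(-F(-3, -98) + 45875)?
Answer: 68587611/45878 ≈ 1495.0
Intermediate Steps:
a = 1/45878 (a = 1/(-1*(-3) + 45875) = 1/(3 + 45875) = 1/45878 ≈ 2.1797e-5)
-65*(-23) + a = -65*(-23) + 1/45878 = 1495 + 1/45878 = 68587611/45878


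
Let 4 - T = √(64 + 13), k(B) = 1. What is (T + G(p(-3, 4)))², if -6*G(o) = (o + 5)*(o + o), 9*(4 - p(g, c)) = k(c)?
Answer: 7888357/59049 + 3656*√77/243 ≈ 265.61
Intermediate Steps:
p(g, c) = 35/9 (p(g, c) = 4 - ⅑*1 = 4 - ⅑ = 35/9)
G(o) = -o*(5 + o)/3 (G(o) = -(o + 5)*(o + o)/6 = -(5 + o)*2*o/6 = -o*(5 + o)/3)
T = 4 - √77 (T = 4 - √(64 + 13) = 4 - √77 ≈ -4.7750)
(T + G(p(-3, 4)))² = ((4 - √77) - ⅓*35/9*(5 + 35/9))² = ((4 - √77) - ⅓*35/9*80/9)² = ((4 - √77) - 2800/243)² = (-1828/243 - √77)²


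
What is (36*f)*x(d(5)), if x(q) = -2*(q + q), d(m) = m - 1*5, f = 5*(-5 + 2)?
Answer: 0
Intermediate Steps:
f = -15 (f = 5*(-3) = -15)
d(m) = -5 + m (d(m) = m - 5 = -5 + m)
x(q) = -4*q
(36*f)*x(d(5)) = (36*(-15))*(-4*(-5 + 5)) = -(-2160)*0 = -540*0 = 0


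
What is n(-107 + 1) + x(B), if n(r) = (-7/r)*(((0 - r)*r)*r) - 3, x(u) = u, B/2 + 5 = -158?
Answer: 78323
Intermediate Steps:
B = -326 (B = -10 + 2*(-158) = -10 - 316 = -326)
n(r) = -3 + 7*r² (n(r) = (-7/r)*(((-r)*r)*r) - 3 = (-7/r)*((-r²)*r) - 3 = (-7/r)*(-r³) - 3 = 7*r² - 3 = -3 + 7*r²)
n(-107 + 1) + x(B) = (-3 + 7*(-107 + 1)²) - 326 = (-3 + 7*(-106)²) - 326 = (-3 + 7*11236) - 326 = (-3 + 78652) - 326 = 78649 - 326 = 78323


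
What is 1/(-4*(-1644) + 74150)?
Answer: 1/80726 ≈ 1.2388e-5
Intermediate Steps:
1/(-4*(-1644) + 74150) = 1/(6576 + 74150) = 1/80726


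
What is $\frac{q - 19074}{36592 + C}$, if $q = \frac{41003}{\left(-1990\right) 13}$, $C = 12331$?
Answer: $- \frac{493485383}{1265638010} \approx -0.38991$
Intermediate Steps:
$q = - \frac{41003}{25870}$ ($q = \frac{41003}{-25870} = 41003 \left(- \frac{1}{25870}\right) = - \frac{41003}{25870} \approx -1.585$)
$\frac{q - 19074}{36592 + C} = \frac{- \frac{41003}{25870} - 19074}{36592 + 12331} = - \frac{493485383}{25870 \cdot 48923} = \left(- \frac{493485383}{25870}\right) \frac{1}{48923} = - \frac{493485383}{1265638010}$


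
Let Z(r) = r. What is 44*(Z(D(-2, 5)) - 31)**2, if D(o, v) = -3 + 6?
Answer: 34496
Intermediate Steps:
D(o, v) = 3
44*(Z(D(-2, 5)) - 31)**2 = 44*(3 - 31)**2 = 44*(-28)**2 = 44*784 = 34496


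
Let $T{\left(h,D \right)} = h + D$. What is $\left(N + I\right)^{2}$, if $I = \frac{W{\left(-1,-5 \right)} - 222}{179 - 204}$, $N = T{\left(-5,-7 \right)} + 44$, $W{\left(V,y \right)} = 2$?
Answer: $\frac{41616}{25} \approx 1664.6$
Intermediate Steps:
$T{\left(h,D \right)} = D + h$
$N = 32$ ($N = \left(-7 - 5\right) + 44 = -12 + 44 = 32$)
$I = \frac{44}{5}$ ($I = \frac{2 - 222}{179 - 204} = - \frac{220}{-25} = \left(-220\right) \left(- \frac{1}{25}\right) = \frac{44}{5} \approx 8.8$)
$\left(N + I\right)^{2} = \left(32 + \frac{44}{5}\right)^{2} = \left(\frac{204}{5}\right)^{2} = \frac{41616}{25}$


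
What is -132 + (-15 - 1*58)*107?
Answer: -7943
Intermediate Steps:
-132 + (-15 - 1*58)*107 = -132 + (-15 - 58)*107 = -132 - 73*107 = -132 - 7811 = -7943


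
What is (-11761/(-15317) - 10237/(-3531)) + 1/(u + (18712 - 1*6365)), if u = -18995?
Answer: 439477307411/119850868632 ≈ 3.6669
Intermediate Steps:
(-11761/(-15317) - 10237/(-3531)) + 1/(u + (18712 - 1*6365)) = (-11761/(-15317) - 10237/(-3531)) + 1/(-18995 + (18712 - 1*6365)) = (-11761*(-1/15317) - 10237*(-1/3531)) + 1/(-18995 + (18712 - 6365)) = (11761/15317 + 10237/3531) + 1/(-18995 + 12347) = 198328220/54084327 + 1/(-6648) = 198328220/54084327 - 1/6648 = 439477307411/119850868632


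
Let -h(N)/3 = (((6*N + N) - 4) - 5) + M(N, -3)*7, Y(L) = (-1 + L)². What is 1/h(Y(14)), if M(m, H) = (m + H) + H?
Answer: -1/6945 ≈ -0.00014399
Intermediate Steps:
M(m, H) = m + 2*H (M(m, H) = (H + m) + H = m + 2*H)
h(N) = 153 - 42*N (h(N) = -3*((((6*N + N) - 4) - 5) + (N + 2*(-3))*7) = -3*(((7*N - 4) - 5) + (N - 6)*7) = -3*(((-4 + 7*N) - 5) + (-6 + N)*7) = -3*((-9 + 7*N) + (-42 + 7*N)) = -3*(-51 + 14*N) = 153 - 42*N)
1/h(Y(14)) = 1/(153 - 42*(-1 + 14)²) = 1/(153 - 42*13²) = 1/(153 - 42*169) = 1/(153 - 7098) = 1/(-6945) = -1/6945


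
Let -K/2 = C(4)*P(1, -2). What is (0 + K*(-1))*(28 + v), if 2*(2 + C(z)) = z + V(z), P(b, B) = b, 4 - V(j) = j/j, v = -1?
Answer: 81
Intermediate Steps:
V(j) = 3 (V(j) = 4 - j/j = 4 - 1*1 = 4 - 1 = 3)
C(z) = -½ + z/2 (C(z) = -2 + (z + 3)/2 = -2 + (3 + z)/2 = -2 + (3/2 + z/2) = -½ + z/2)
K = -3 (K = -2*(-½ + (½)*4) = -2*(-½ + 2) = -3 ≈ -3.0000)
(0 + K*(-1))*(28 + v) = (0 - 3*(-1))*(28 - 1) = (0 + 3)*27 = 3*27 = 81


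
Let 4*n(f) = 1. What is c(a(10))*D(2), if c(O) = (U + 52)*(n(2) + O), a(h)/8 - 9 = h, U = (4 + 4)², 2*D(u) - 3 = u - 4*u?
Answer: -52983/2 ≈ -26492.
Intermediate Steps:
D(u) = 3/2 - 3*u/2 (D(u) = 3/2 + (u - 4*u)/2 = 3/2 + (-3*u)/2 = 3/2 - 3*u/2)
n(f) = ¼ (n(f) = (¼)*1 = ¼)
U = 64 (U = 8² = 64)
a(h) = 72 + 8*h
c(O) = 29 + 116*O (c(O) = (64 + 52)*(¼ + O) = 116*(¼ + O) = 29 + 116*O)
c(a(10))*D(2) = (29 + 116*(72 + 8*10))*(3/2 - 3/2*2) = (29 + 116*(72 + 80))*(3/2 - 3) = (29 + 116*152)*(-3/2) = (29 + 17632)*(-3/2) = 17661*(-3/2) = -52983/2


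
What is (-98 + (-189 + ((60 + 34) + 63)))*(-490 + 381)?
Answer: 14170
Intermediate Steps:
(-98 + (-189 + ((60 + 34) + 63)))*(-490 + 381) = (-98 + (-189 + (94 + 63)))*(-109) = (-98 + (-189 + 157))*(-109) = (-98 - 32)*(-109) = -130*(-109) = 14170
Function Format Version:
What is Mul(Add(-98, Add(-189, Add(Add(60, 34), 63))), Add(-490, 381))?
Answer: 14170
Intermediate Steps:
Mul(Add(-98, Add(-189, Add(Add(60, 34), 63))), Add(-490, 381)) = Mul(Add(-98, Add(-189, Add(94, 63))), -109) = Mul(Add(-98, Add(-189, 157)), -109) = Mul(Add(-98, -32), -109) = Mul(-130, -109) = 14170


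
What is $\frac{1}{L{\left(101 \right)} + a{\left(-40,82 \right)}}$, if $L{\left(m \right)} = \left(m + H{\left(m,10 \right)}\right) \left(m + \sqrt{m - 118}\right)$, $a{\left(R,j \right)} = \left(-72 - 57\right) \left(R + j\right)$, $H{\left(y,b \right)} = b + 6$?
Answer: $\frac{79}{508394} - \frac{13 i \sqrt{17}}{4575546} \approx 0.00015539 - 1.1715 \cdot 10^{-5} i$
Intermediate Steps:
$H{\left(y,b \right)} = 6 + b$
$a{\left(R,j \right)} = - 129 R - 129 j$ ($a{\left(R,j \right)} = - 129 \left(R + j\right) = - 129 R - 129 j$)
$L{\left(m \right)} = \left(16 + m\right) \left(m + \sqrt{-118 + m}\right)$ ($L{\left(m \right)} = \left(m + \left(6 + 10\right)\right) \left(m + \sqrt{m - 118}\right) = \left(m + 16\right) \left(m + \sqrt{-118 + m}\right) = \left(16 + m\right) \left(m + \sqrt{-118 + m}\right)$)
$\frac{1}{L{\left(101 \right)} + a{\left(-40,82 \right)}} = \frac{1}{\left(101^{2} + 16 \cdot 101 + 16 \sqrt{-118 + 101} + 101 \sqrt{-118 + 101}\right) - 5418} = \frac{1}{\left(10201 + 1616 + 16 \sqrt{-17} + 101 \sqrt{-17}\right) + \left(5160 - 10578\right)} = \frac{1}{\left(10201 + 1616 + 16 i \sqrt{17} + 101 i \sqrt{17}\right) - 5418} = \frac{1}{\left(11817 + 117 i \sqrt{17}\right) - 5418} = \frac{1}{6399 + 117 i \sqrt{17}}$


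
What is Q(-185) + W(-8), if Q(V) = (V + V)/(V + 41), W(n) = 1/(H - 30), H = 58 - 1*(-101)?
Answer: 7979/3096 ≈ 2.5772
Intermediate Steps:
H = 159 (H = 58 + 101 = 159)
W(n) = 1/129 (W(n) = 1/(159 - 30) = 1/129)
Q(V) = 2*V/(41 + V) (Q(V) = (2*V)/(41 + V) = 2*V/(41 + V))
Q(-185) + W(-8) = 2*(-185)/(41 - 185) + 1/129 = 2*(-185)/(-144) + 1/129 = 2*(-185)*(-1/144) + 1/129 = 185/72 + 1/129 = 7979/3096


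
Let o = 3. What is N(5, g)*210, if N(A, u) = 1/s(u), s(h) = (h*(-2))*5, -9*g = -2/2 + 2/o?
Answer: -567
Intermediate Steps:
g = 1/27 (g = -(-2/2 + 2/3)/9 = -(-2*1/2 + 2*(1/3))/9 = -(-1 + 2/3)/9 = -1/9*(-1/3) = 1/27 ≈ 0.037037)
s(h) = -10*h (s(h) = -2*h*5 = -10*h)
N(A, u) = -1/(10*u) (N(A, u) = 1/(-10*u) = -1/(10*u))
N(5, g)*210 = -1/(10*1/27)*210 = -1/10*27*210 = -27/10*210 = -567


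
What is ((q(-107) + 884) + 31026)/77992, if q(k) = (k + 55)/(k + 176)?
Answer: 1100869/2690724 ≈ 0.40913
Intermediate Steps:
q(k) = (55 + k)/(176 + k)
((q(-107) + 884) + 31026)/77992 = (((55 - 107)/(176 - 107) + 884) + 31026)/77992 = ((-52/69 + 884) + 31026)*(1/77992) = (60944/69 + 31026)*(1/77992) = (2201738/69)*(1/77992) = 1100869/2690724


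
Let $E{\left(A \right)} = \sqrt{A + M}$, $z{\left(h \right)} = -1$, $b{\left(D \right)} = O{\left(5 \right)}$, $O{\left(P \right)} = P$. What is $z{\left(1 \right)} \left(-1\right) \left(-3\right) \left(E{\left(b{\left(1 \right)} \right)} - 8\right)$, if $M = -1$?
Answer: $18$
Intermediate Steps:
$b{\left(D \right)} = 5$
$E{\left(A \right)} = \sqrt{-1 + A}$ ($E{\left(A \right)} = \sqrt{A - 1} = \sqrt{-1 + A}$)
$z{\left(1 \right)} \left(-1\right) \left(-3\right) \left(E{\left(b{\left(1 \right)} \right)} - 8\right) = \left(-1\right) \left(-1\right) \left(-3\right) \left(\sqrt{-1 + 5} - 8\right) = 1 \left(-3\right) \left(\sqrt{4} - 8\right) = - 3 \left(2 - 8\right) = \left(-3\right) \left(-6\right) = 18$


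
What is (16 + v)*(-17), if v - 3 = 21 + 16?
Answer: -952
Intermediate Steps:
v = 40 (v = 3 + (21 + 16) = 3 + 37 = 40)
(16 + v)*(-17) = (16 + 40)*(-17) = 56*(-17) = -952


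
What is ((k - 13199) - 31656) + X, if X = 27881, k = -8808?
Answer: -25782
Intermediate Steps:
((k - 13199) - 31656) + X = ((-8808 - 13199) - 31656) + 27881 = (-22007 - 31656) + 27881 = -53663 + 27881 = -25782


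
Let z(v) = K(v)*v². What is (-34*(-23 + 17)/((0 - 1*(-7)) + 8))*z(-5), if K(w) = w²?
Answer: 8500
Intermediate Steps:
z(v) = v⁴ (z(v) = v²*v² = v⁴)
(-34*(-23 + 17)/((0 - 1*(-7)) + 8))*z(-5) = -34*(-23 + 17)/((0 - 1*(-7)) + 8)*(-5)⁴ = -(-204)/((0 + 7) + 8)*625 = -(-204)/(7 + 8)*625 = -(-204)/15*625 = -34*(-⅖)*625 = (68/5)*625 = 8500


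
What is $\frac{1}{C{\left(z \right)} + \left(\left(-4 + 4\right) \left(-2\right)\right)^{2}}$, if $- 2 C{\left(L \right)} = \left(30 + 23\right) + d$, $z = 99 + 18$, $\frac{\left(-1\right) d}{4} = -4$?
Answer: $- \frac{2}{69} \approx -0.028986$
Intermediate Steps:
$d = 16$ ($d = \left(-4\right) \left(-4\right) = 16$)
$z = 117$
$C{\left(L \right)} = - \frac{69}{2}$ ($C{\left(L \right)} = - \frac{\left(30 + 23\right) + 16}{2} = - \frac{53 + 16}{2} = \left(- \frac{1}{2}\right) 69 = - \frac{69}{2}$)
$\frac{1}{C{\left(z \right)} + \left(\left(-4 + 4\right) \left(-2\right)\right)^{2}} = \frac{1}{- \frac{69}{2} + \left(\left(-4 + 4\right) \left(-2\right)\right)^{2}} = \frac{1}{- \frac{69}{2} + \left(0 \left(-2\right)\right)^{2}} = \frac{1}{- \frac{69}{2} + 0^{2}} = \frac{1}{- \frac{69}{2} + 0} = \frac{1}{- \frac{69}{2}} = - \frac{2}{69}$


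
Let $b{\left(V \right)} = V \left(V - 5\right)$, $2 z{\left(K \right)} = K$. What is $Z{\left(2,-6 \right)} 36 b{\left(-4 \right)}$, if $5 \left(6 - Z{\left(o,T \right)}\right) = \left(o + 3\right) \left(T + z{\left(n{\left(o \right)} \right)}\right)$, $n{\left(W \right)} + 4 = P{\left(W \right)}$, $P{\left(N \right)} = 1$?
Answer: $17496$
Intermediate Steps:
$n{\left(W \right)} = -3$ ($n{\left(W \right)} = -4 + 1 = -3$)
$z{\left(K \right)} = \frac{K}{2}$
$Z{\left(o,T \right)} = 6 - \frac{\left(3 + o\right) \left(- \frac{3}{2} + T\right)}{5}$ ($Z{\left(o,T \right)} = 6 - \frac{\left(o + 3\right) \left(T + \frac{1}{2} \left(-3\right)\right)}{5} = 6 - \frac{\left(3 + o\right) \left(T - \frac{3}{2}\right)}{5} = 6 - \frac{\left(3 + o\right) \left(- \frac{3}{2} + T\right)}{5}$)
$b{\left(V \right)} = V \left(-5 + V\right)$
$Z{\left(2,-6 \right)} 36 b{\left(-4 \right)} = \left(\frac{69}{10} - - \frac{18}{5} + \frac{3}{10} \cdot 2 - \left(- \frac{6}{5}\right) 2\right) 36 \left(- 4 \left(-5 - 4\right)\right) = \left(\frac{69}{10} + \frac{18}{5} + \frac{3}{5} + \frac{12}{5}\right) 36 \left(\left(-4\right) \left(-9\right)\right) = \frac{27}{2} \cdot 36 \cdot 36 = 486 \cdot 36 = 17496$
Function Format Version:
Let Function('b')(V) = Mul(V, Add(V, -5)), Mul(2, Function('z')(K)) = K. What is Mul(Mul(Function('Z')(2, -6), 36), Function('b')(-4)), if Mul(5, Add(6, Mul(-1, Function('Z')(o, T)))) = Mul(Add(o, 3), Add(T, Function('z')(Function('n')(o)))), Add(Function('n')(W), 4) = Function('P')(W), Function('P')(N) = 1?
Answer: 17496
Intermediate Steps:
Function('n')(W) = -3 (Function('n')(W) = Add(-4, 1) = -3)
Function('z')(K) = Mul(Rational(1, 2), K)
Function('Z')(o, T) = Add(6, Mul(Rational(-1, 5), Add(3, o), Add(Rational(-3, 2), T))) (Function('Z')(o, T) = Add(6, Mul(Rational(-1, 5), Mul(Add(o, 3), Add(T, Mul(Rational(1, 2), -3))))) = Add(6, Mul(Rational(-1, 5), Mul(Add(3, o), Add(T, Rational(-3, 2))))) = Add(6, Mul(Rational(-1, 5), Mul(Add(3, o), Add(Rational(-3, 2), T)))) = Add(6, Mul(Rational(-1, 5), Add(3, o), Add(Rational(-3, 2), T))))
Function('b')(V) = Mul(V, Add(-5, V))
Mul(Mul(Function('Z')(2, -6), 36), Function('b')(-4)) = Mul(Mul(Add(Rational(69, 10), Mul(Rational(-3, 5), -6), Mul(Rational(3, 10), 2), Mul(Rational(-1, 5), -6, 2)), 36), Mul(-4, Add(-5, -4))) = Mul(Mul(Add(Rational(69, 10), Rational(18, 5), Rational(3, 5), Rational(12, 5)), 36), Mul(-4, -9)) = Mul(Mul(Rational(27, 2), 36), 36) = Mul(486, 36) = 17496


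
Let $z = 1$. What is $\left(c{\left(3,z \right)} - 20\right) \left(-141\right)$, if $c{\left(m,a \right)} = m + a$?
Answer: $2256$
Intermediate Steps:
$c{\left(m,a \right)} = a + m$
$\left(c{\left(3,z \right)} - 20\right) \left(-141\right) = \left(\left(1 + 3\right) - 20\right) \left(-141\right) = \left(4 - 20\right) \left(-141\right) = \left(-16\right) \left(-141\right) = 2256$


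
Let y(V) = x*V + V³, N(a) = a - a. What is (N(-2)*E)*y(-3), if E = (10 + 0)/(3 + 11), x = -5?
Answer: 0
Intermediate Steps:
N(a) = 0
E = 5/7 (E = 10/14 = 10*(1/14) = 5/7 ≈ 0.71429)
y(V) = V³ - 5*V (y(V) = -5*V + V³ = V³ - 5*V)
(N(-2)*E)*y(-3) = (0*(5/7))*(-3*(-5 + (-3)²)) = 0*(-3*(-5 + 9)) = 0*(-3*4) = 0*(-12) = 0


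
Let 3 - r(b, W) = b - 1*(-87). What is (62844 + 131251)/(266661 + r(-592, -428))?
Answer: 194095/267169 ≈ 0.72649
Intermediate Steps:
r(b, W) = -84 - b (r(b, W) = 3 - (b - 1*(-87)) = 3 - (b + 87) = 3 - (87 + b) = 3 + (-87 - b) = -84 - b)
(62844 + 131251)/(266661 + r(-592, -428)) = (62844 + 131251)/(266661 + (-84 - 1*(-592))) = 194095/(266661 + (-84 + 592)) = 194095/(266661 + 508) = 194095/267169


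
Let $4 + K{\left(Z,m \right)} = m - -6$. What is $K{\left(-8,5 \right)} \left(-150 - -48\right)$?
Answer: $-714$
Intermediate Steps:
$K{\left(Z,m \right)} = 2 + m$ ($K{\left(Z,m \right)} = -4 + \left(m - -6\right) = -4 + \left(m + 6\right) = -4 + \left(6 + m\right) = 2 + m$)
$K{\left(-8,5 \right)} \left(-150 - -48\right) = \left(2 + 5\right) \left(-150 - -48\right) = 7 \left(-150 + 48\right) = 7 \left(-102\right) = -714$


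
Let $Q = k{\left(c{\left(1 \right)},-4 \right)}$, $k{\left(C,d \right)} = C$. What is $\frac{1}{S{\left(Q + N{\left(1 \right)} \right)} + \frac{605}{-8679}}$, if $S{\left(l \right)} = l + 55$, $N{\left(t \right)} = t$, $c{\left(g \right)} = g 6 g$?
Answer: $\frac{789}{48863} \approx 0.016147$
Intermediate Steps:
$c{\left(g \right)} = 6 g^{2}$ ($c{\left(g \right)} = 6 g g = 6 g^{2}$)
$Q = 6$ ($Q = 6 \cdot 1^{2} = 6 \cdot 1 = 6$)
$S{\left(l \right)} = 55 + l$
$\frac{1}{S{\left(Q + N{\left(1 \right)} \right)} + \frac{605}{-8679}} = \frac{1}{\left(55 + \left(6 + 1\right)\right) + \frac{605}{-8679}} = \frac{1}{\left(55 + 7\right) + 605 \left(- \frac{1}{8679}\right)} = \frac{1}{62 - \frac{55}{789}} = \frac{1}{\frac{48863}{789}} = \frac{789}{48863}$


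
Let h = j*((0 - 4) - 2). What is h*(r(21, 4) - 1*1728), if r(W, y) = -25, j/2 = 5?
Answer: 105180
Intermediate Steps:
j = 10 (j = 2*5 = 10)
h = -60 (h = 10*((0 - 4) - 2) = 10*(-4 - 2) = 10*(-6) = -60)
h*(r(21, 4) - 1*1728) = -60*(-25 - 1*1728) = -60*(-25 - 1728) = -60*(-1753) = 105180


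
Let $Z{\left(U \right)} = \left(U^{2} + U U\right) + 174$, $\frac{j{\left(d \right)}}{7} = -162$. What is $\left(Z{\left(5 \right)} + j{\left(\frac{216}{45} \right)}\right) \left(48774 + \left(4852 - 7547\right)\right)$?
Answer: $-41931890$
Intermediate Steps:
$j{\left(d \right)} = -1134$ ($j{\left(d \right)} = 7 \left(-162\right) = -1134$)
$Z{\left(U \right)} = 174 + 2 U^{2}$ ($Z{\left(U \right)} = \left(U^{2} + U^{2}\right) + 174 = 2 U^{2} + 174 = 174 + 2 U^{2}$)
$\left(Z{\left(5 \right)} + j{\left(\frac{216}{45} \right)}\right) \left(48774 + \left(4852 - 7547\right)\right) = \left(\left(174 + 2 \cdot 5^{2}\right) - 1134\right) \left(48774 + \left(4852 - 7547\right)\right) = \left(\left(174 + 2 \cdot 25\right) - 1134\right) \left(48774 + \left(4852 - 7547\right)\right) = \left(\left(174 + 50\right) - 1134\right) \left(48774 - 2695\right) = \left(224 - 1134\right) 46079 = \left(-910\right) 46079 = -41931890$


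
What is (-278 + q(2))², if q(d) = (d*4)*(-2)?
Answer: 86436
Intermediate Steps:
q(d) = -8*d (q(d) = (4*d)*(-2) = -8*d)
(-278 + q(2))² = (-278 - 8*2)² = (-278 - 16)² = (-294)² = 86436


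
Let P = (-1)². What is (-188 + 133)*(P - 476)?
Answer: 26125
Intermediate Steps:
P = 1
(-188 + 133)*(P - 476) = (-188 + 133)*(1 - 476) = -55*(-475) = 26125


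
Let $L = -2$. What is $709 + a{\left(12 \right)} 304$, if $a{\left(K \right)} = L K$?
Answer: $-6587$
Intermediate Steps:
$a{\left(K \right)} = - 2 K$
$709 + a{\left(12 \right)} 304 = 709 + \left(-2\right) 12 \cdot 304 = 709 - 7296 = -6587$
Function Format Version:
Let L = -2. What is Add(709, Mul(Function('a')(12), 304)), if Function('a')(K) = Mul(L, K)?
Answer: -6587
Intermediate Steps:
Function('a')(K) = Mul(-2, K)
Add(709, Mul(Function('a')(12), 304)) = Add(709, Mul(Mul(-2, 12), 304)) = Add(709, Mul(-24, 304)) = Add(709, -7296) = -6587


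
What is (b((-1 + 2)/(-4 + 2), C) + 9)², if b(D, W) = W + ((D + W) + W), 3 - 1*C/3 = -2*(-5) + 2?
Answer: 21025/4 ≈ 5256.3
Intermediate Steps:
C = -27 (C = 9 - 3*(-2*(-5) + 2) = 9 - 3*(10 + 2) = 9 - 3*12 = 9 - 36 = -27)
b(D, W) = D + 3*W (b(D, W) = W + (D + 2*W) = D + 3*W)
(b((-1 + 2)/(-4 + 2), C) + 9)² = (((-1 + 2)/(-4 + 2) + 3*(-27)) + 9)² = ((1/(-2) - 81) + 9)² = ((1*(-½) - 81) + 9)² = ((-½ - 81) + 9)² = (-163/2 + 9)² = (-145/2)² = 21025/4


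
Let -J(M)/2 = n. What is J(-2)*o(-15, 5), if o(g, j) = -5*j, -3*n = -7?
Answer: 350/3 ≈ 116.67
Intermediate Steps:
n = 7/3 (n = -1/3*(-7) = 7/3 ≈ 2.3333)
J(M) = -14/3 (J(M) = -2*7/3 = -14/3)
J(-2)*o(-15, 5) = -(-70)*5/3 = -14/3*(-25) = 350/3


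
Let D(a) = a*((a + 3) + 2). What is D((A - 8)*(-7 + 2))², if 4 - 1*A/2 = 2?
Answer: 250000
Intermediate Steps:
A = 4 (A = 8 - 2*2 = 8 - 4 = 4)
D(a) = a*(5 + a) (D(a) = a*((3 + a) + 2) = a*(5 + a))
D((A - 8)*(-7 + 2))² = (((4 - 8)*(-7 + 2))*(5 + (4 - 8)*(-7 + 2)))² = ((-4*(-5))*(5 - 4*(-5)))² = (20*(5 + 20))² = (20*25)² = 500² = 250000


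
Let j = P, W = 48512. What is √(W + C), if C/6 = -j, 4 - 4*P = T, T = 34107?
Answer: √398666/2 ≈ 315.70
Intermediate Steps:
P = -34103/4 (P = 1 - ¼*34107 = 1 - 34107/4 = -34103/4 ≈ -8525.8)
j = -34103/4 ≈ -8525.8
C = 102309/2 (C = 6*(-1*(-34103/4)) = 6*(34103/4) = 102309/2 ≈ 51155.)
√(W + C) = √(48512 + 102309/2) = √(199333/2) = √398666/2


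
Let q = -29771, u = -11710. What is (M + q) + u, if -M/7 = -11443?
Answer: 38620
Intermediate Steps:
M = 80101 (M = -7*(-11443) = 80101)
(M + q) + u = (80101 - 29771) - 11710 = 50330 - 11710 = 38620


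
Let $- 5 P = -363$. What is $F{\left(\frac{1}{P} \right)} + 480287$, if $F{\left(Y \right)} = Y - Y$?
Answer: $480287$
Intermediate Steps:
$P = \frac{363}{5}$ ($P = \left(- \frac{1}{5}\right) \left(-363\right) = \frac{363}{5} \approx 72.6$)
$F{\left(Y \right)} = 0$
$F{\left(\frac{1}{P} \right)} + 480287 = 0 + 480287 = 480287$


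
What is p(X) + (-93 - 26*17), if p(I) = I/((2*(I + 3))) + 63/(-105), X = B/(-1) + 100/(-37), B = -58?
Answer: -1923777/3595 ≈ -535.13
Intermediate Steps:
X = 2046/37 (X = -58/(-1) + 100/(-37) = -58*(-1) + 100*(-1/37) = 58 - 100/37 = 2046/37 ≈ 55.297)
p(I) = -3/5 + I/(6 + 2*I) (p(I) = I/((2*(3 + I))) + 63*(-1/105) = I/(6 + 2*I) - 3/5 = -3/5 + I/(6 + 2*I))
p(X) + (-93 - 26*17) = (-18 - 1*2046/37)/(10*(3 + 2046/37)) + (-93 - 26*17) = (-18 - 2046/37)/(10*(2157/37)) + (-93 - 442) = (1/10)*(37/2157)*(-2712/37) - 535 = -452/3595 - 535 = -1923777/3595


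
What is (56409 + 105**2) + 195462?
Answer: 262896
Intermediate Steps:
(56409 + 105**2) + 195462 = (56409 + 11025) + 195462 = 67434 + 195462 = 262896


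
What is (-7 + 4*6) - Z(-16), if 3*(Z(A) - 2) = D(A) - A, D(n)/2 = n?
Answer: 61/3 ≈ 20.333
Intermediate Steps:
D(n) = 2*n
Z(A) = 2 + A/3 (Z(A) = 2 + (2*A - A)/3 = 2 + A/3)
(-7 + 4*6) - Z(-16) = (-7 + 4*6) - (2 + (1/3)*(-16)) = (-7 + 24) - (2 - 16/3) = 17 - 1*(-10/3) = 17 + 10/3 = 61/3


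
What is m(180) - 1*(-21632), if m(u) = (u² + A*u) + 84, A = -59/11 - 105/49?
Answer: 4062892/77 ≈ 52765.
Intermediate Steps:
A = -578/77 (A = -59*1/11 - 105*1/49 = -59/11 - 15/7 = -578/77 ≈ -7.5065)
m(u) = 84 + u² - 578*u/77 (m(u) = (u² - 578*u/77) + 84 = 84 + u² - 578*u/77)
m(180) - 1*(-21632) = (84 + 180² - 578/77*180) - 1*(-21632) = (84 + 32400 - 104040/77) + 21632 = 2397228/77 + 21632 = 4062892/77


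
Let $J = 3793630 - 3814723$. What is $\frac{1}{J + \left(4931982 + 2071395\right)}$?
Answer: $\frac{1}{6982284} \approx 1.4322 \cdot 10^{-7}$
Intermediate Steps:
$J = -21093$ ($J = 3793630 - 3814723 = -21093$)
$\frac{1}{J + \left(4931982 + 2071395\right)} = \frac{1}{-21093 + \left(4931982 + 2071395\right)} = \frac{1}{-21093 + 7003377} = \frac{1}{6982284}$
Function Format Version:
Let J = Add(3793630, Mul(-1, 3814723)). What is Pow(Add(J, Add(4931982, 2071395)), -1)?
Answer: Rational(1, 6982284) ≈ 1.4322e-7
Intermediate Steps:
J = -21093 (J = Add(3793630, -3814723) = -21093)
Pow(Add(J, Add(4931982, 2071395)), -1) = Pow(Add(-21093, Add(4931982, 2071395)), -1) = Pow(Add(-21093, 7003377), -1) = Pow(6982284, -1) = Rational(1, 6982284)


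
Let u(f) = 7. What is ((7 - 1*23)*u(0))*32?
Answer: -3584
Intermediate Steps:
((7 - 1*23)*u(0))*32 = ((7 - 1*23)*7)*32 = ((7 - 23)*7)*32 = -16*7*32 = -112*32 = -3584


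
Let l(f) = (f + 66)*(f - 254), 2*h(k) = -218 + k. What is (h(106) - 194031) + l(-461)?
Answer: 88338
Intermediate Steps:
h(k) = -109 + k/2 (h(k) = (-218 + k)/2 = -109 + k/2)
l(f) = (-254 + f)*(66 + f) (l(f) = (66 + f)*(-254 + f) = (-254 + f)*(66 + f))
(h(106) - 194031) + l(-461) = ((-109 + (1/2)*106) - 194031) + (-16764 + (-461)**2 - 188*(-461)) = ((-109 + 53) - 194031) + (-16764 + 212521 + 86668) = (-56 - 194031) + 282425 = -194087 + 282425 = 88338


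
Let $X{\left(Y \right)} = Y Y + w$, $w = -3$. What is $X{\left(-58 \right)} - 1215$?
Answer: $2146$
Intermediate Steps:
$X{\left(Y \right)} = -3 + Y^{2}$ ($X{\left(Y \right)} = Y Y - 3 = Y^{2} - 3 = -3 + Y^{2}$)
$X{\left(-58 \right)} - 1215 = \left(-3 + \left(-58\right)^{2}\right) - 1215 = \left(-3 + 3364\right) - 1215 = 3361 - 1215 = 2146$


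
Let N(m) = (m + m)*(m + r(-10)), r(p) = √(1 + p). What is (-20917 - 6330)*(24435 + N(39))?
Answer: -748665819 - 6375798*I ≈ -7.4867e+8 - 6.3758e+6*I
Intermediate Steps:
N(m) = 2*m*(m + 3*I) (N(m) = (m + m)*(m + √(1 - 10)) = (2*m)*(m + √(-9)) = (2*m)*(m + 3*I) = 2*m*(m + 3*I))
(-20917 - 6330)*(24435 + N(39)) = (-20917 - 6330)*(24435 + 2*39*(39 + 3*I)) = -27247*(24435 + (3042 + 234*I)) = -27247*(27477 + 234*I) = -748665819 - 6375798*I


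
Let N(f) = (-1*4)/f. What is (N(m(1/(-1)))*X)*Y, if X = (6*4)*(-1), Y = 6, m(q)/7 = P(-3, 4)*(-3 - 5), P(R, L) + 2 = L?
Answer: -36/7 ≈ -5.1429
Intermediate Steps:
P(R, L) = -2 + L
m(q) = -112 (m(q) = 7*((-2 + 4)*(-3 - 5)) = 7*(2*(-8)) = 7*(-16) = -112)
N(f) = -4/f
X = -24 (X = 24*(-1) = -24)
(N(m(1/(-1)))*X)*Y = (-4/(-112)*(-24))*6 = (-4*(-1/112)*(-24))*6 = ((1/28)*(-24))*6 = -6/7*6 = -36/7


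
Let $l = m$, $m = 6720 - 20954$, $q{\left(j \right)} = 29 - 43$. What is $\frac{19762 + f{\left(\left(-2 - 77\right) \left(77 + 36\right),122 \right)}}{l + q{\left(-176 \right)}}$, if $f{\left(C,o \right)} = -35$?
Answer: $- \frac{19727}{14248} \approx -1.3845$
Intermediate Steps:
$q{\left(j \right)} = -14$ ($q{\left(j \right)} = 29 - 43 = -14$)
$m = -14234$ ($m = 6720 - 20954 = -14234$)
$l = -14234$
$\frac{19762 + f{\left(\left(-2 - 77\right) \left(77 + 36\right),122 \right)}}{l + q{\left(-176 \right)}} = \frac{19762 - 35}{-14234 - 14} = \frac{19727}{-14248} = 19727 \left(- \frac{1}{14248}\right) = - \frac{19727}{14248}$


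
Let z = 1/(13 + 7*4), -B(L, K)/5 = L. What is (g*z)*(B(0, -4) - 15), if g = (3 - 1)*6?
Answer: -180/41 ≈ -4.3902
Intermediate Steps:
B(L, K) = -5*L
g = 12 (g = 2*6 = 12)
z = 1/41 (z = 1/(13 + 28) = 1/41 ≈ 0.024390)
(g*z)*(B(0, -4) - 15) = (12*(1/41))*(-5*0 - 15) = 12*(0 - 15)/41 = (12/41)*(-15) = -180/41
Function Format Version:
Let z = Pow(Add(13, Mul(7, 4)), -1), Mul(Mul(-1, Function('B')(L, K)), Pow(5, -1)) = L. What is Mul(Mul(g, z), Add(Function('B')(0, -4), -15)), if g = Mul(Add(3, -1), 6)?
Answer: Rational(-180, 41) ≈ -4.3902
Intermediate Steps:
Function('B')(L, K) = Mul(-5, L)
g = 12 (g = Mul(2, 6) = 12)
z = Rational(1, 41) (z = Pow(Add(13, 28), -1) = Pow(41, -1) = Rational(1, 41) ≈ 0.024390)
Mul(Mul(g, z), Add(Function('B')(0, -4), -15)) = Mul(Mul(12, Rational(1, 41)), Add(Mul(-5, 0), -15)) = Mul(Rational(12, 41), Add(0, -15)) = Mul(Rational(12, 41), -15) = Rational(-180, 41)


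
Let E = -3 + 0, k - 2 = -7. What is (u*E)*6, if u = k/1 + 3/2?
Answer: 63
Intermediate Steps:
k = -5 (k = 2 - 7 = -5)
E = -3
u = -7/2 (u = -5/1 + 3/2 = -5*1 + 3*(1/2) = -5 + 3/2 = -7/2 ≈ -3.5000)
(u*E)*6 = -7/2*(-3)*6 = (21/2)*6 = 63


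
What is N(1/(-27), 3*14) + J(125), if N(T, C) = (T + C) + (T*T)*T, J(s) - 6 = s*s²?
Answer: 38444303429/19683 ≈ 1.9532e+6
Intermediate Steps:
J(s) = 6 + s³ (J(s) = 6 + s*s² = 6 + s³)
N(T, C) = C + T + T³ (N(T, C) = (C + T) + T²*T = (C + T) + T³ = C + T + T³)
N(1/(-27), 3*14) + J(125) = (3*14 + 1/(-27) + (1/(-27))³) + (6 + 125³) = (42 - 1/27 + (-1/27)³) + (6 + 1953125) = (42 - 1/27 - 1/19683) + 1953131 = 825956/19683 + 1953131 = 38444303429/19683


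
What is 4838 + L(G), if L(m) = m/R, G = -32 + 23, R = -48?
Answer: 77411/16 ≈ 4838.2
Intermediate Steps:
G = -9
L(m) = -m/48 (L(m) = m/(-48) = m*(-1/48) = -m/48)
4838 + L(G) = 4838 - 1/48*(-9) = 4838 + 3/16 = 77411/16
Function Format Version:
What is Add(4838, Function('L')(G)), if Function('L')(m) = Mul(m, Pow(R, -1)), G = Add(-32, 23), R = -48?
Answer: Rational(77411, 16) ≈ 4838.2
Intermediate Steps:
G = -9
Function('L')(m) = Mul(Rational(-1, 48), m) (Function('L')(m) = Mul(m, Pow(-48, -1)) = Mul(m, Rational(-1, 48)) = Mul(Rational(-1, 48), m))
Add(4838, Function('L')(G)) = Add(4838, Mul(Rational(-1, 48), -9)) = Add(4838, Rational(3, 16)) = Rational(77411, 16)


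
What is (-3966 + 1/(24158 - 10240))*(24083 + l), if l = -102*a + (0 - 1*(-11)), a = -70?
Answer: -862039456579/6959 ≈ -1.2387e+8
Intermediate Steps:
l = 7151 (l = -102*(-70) + (0 - 1*(-11)) = 7140 + (0 + 11) = 7140 + 11 = 7151)
(-3966 + 1/(24158 - 10240))*(24083 + l) = (-3966 + 1/(24158 - 10240))*(24083 + 7151) = (-3966 + 1/13918)*31234 = -55198787/13918*31234 = -862039456579/6959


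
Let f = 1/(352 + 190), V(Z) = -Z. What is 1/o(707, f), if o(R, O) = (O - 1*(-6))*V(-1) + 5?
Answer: 542/5963 ≈ 0.090894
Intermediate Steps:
f = 1/542 ≈ 0.0018450
o(R, O) = 11 + O (o(R, O) = (O - 1*(-6))*(-1*(-1)) + 5 = (O + 6)*1 + 5 = (6 + O)*1 + 5 = (6 + O) + 5 = 11 + O)
1/o(707, f) = 1/(11 + 1/542) = 1/(5963/542) = 542/5963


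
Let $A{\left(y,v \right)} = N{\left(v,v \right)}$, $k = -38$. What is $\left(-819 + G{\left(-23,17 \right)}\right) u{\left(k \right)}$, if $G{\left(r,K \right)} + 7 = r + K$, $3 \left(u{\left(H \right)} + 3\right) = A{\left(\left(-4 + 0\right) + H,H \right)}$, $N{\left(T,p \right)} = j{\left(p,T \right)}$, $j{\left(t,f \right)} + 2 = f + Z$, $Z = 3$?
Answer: $\frac{38272}{3} \approx 12757.0$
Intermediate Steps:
$j{\left(t,f \right)} = 1 + f$ ($j{\left(t,f \right)} = -2 + \left(f + 3\right) = -2 + \left(3 + f\right) = 1 + f$)
$N{\left(T,p \right)} = 1 + T$
$A{\left(y,v \right)} = 1 + v$
$u{\left(H \right)} = - \frac{8}{3} + \frac{H}{3}$ ($u{\left(H \right)} = -3 + \frac{1 + H}{3} = -3 + \left(\frac{1}{3} + \frac{H}{3}\right) = - \frac{8}{3} + \frac{H}{3}$)
$G{\left(r,K \right)} = -7 + K + r$ ($G{\left(r,K \right)} = -7 + \left(r + K\right) = -7 + \left(K + r\right) = -7 + K + r$)
$\left(-819 + G{\left(-23,17 \right)}\right) u{\left(k \right)} = \left(-819 - 13\right) \left(- \frac{8}{3} + \frac{1}{3} \left(-38\right)\right) = \left(-819 - 13\right) \left(- \frac{8}{3} - \frac{38}{3}\right) = \left(-832\right) \left(- \frac{46}{3}\right) = \frac{38272}{3}$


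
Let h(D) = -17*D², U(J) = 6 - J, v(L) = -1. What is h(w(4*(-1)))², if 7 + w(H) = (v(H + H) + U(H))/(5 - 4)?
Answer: 4624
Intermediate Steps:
w(H) = -2 - H (w(H) = -7 + (-1 + (6 - H))/(5 - 4) = -7 + (5 - H)/1 = -7 + (5 - H)*1 = -7 + (5 - H) = -2 - H)
h(w(4*(-1)))² = (-17*(-2 - 4*(-1))²)² = (-17*(-2 - 1*(-4))²)² = (-17*(-2 + 4)²)² = (-17*2²)² = (-17*4)² = (-68)² = 4624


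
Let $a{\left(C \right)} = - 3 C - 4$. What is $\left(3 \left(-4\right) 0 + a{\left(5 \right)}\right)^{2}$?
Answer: $361$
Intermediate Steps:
$a{\left(C \right)} = -4 - 3 C$
$\left(3 \left(-4\right) 0 + a{\left(5 \right)}\right)^{2} = \left(3 \left(-4\right) 0 - 19\right)^{2} = \left(\left(-12\right) 0 - 19\right)^{2} = \left(0 - 19\right)^{2} = \left(-19\right)^{2} = 361$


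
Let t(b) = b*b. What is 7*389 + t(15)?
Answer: 2948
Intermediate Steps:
t(b) = b**2
7*389 + t(15) = 7*389 + 15**2 = 2723 + 225 = 2948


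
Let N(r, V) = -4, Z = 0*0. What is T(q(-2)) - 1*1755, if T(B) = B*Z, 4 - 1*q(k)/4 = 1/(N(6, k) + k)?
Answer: -1755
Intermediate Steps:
Z = 0
q(k) = 16 - 4/(-4 + k)
T(B) = 0 (T(B) = B*0 = 0)
T(q(-2)) - 1*1755 = 0 - 1*1755 = 0 - 1755 = -1755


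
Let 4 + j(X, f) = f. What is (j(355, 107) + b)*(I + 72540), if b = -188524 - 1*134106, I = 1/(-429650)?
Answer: -10052138051074473/429650 ≈ -2.3396e+10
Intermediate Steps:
j(X, f) = -4 + f
I = -1/429650 ≈ -2.3275e-6
b = -322630 (b = -188524 - 134106 = -322630)
(j(355, 107) + b)*(I + 72540) = ((-4 + 107) - 322630)*(-1/429650 + 72540) = (103 - 322630)*(31166810999/429650) = -322527*31166810999/429650 = -10052138051074473/429650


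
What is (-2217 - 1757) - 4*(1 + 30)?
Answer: -4098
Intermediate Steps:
(-2217 - 1757) - 4*(1 + 30) = -3974 - 4*31 = -3974 - 124 = -4098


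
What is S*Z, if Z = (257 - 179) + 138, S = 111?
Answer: 23976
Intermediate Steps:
Z = 216 (Z = 78 + 138 = 216)
S*Z = 111*216 = 23976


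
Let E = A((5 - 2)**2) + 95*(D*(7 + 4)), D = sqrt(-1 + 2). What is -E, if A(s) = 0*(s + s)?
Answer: -1045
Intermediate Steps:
D = 1 (D = sqrt(1) = 1)
A(s) = 0 (A(s) = 0*(2*s) = 0)
E = 1045 (E = 0 + 95*(1*(7 + 4)) = 0 + 95*(1*11) = 0 + 95*11 = 0 + 1045 = 1045)
-E = -1*1045 = -1045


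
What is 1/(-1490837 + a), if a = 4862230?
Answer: 1/3371393 ≈ 2.9661e-7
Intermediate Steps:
1/(-1490837 + a) = 1/(-1490837 + 4862230) = 1/3371393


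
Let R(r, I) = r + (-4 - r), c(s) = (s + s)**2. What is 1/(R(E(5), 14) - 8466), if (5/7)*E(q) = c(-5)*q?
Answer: -1/8470 ≈ -0.00011806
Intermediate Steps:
c(s) = 4*s**2 (c(s) = (2*s)**2 = 4*s**2)
E(q) = 140*q (E(q) = 7*((4*(-5)**2)*q)/5 = 7*((4*25)*q)/5 = 7*(100*q)/5 = 140*q)
R(r, I) = -4
1/(R(E(5), 14) - 8466) = 1/(-4 - 8466) = 1/(-8470) = -1/8470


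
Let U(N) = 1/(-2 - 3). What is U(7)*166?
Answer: -166/5 ≈ -33.200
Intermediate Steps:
U(N) = -1/5 (U(N) = 1/(-5) = -1/5)
U(7)*166 = -1/5*166 = -166/5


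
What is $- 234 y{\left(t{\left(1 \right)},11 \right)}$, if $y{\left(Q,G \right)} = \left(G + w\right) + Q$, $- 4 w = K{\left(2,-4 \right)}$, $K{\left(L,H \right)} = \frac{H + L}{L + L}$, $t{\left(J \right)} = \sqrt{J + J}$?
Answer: $- \frac{10413}{4} - 234 \sqrt{2} \approx -2934.2$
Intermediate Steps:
$t{\left(J \right)} = \sqrt{2} \sqrt{J}$ ($t{\left(J \right)} = \sqrt{2 J} = \sqrt{2} \sqrt{J}$)
$K{\left(L,H \right)} = \frac{H + L}{2 L}$
$w = \frac{1}{8}$ ($w = - \frac{\frac{1}{2} \cdot \frac{1}{2} \left(-4 + 2\right)}{4} = - \frac{\frac{1}{2} \cdot \frac{1}{2} \left(-2\right)}{4} = \left(- \frac{1}{4}\right) \left(- \frac{1}{2}\right) = \frac{1}{8} \approx 0.125$)
$y{\left(Q,G \right)} = \frac{1}{8} + G + Q$ ($y{\left(Q,G \right)} = \left(G + \frac{1}{8}\right) + Q = \left(\frac{1}{8} + G\right) + Q = \frac{1}{8} + G + Q$)
$- 234 y{\left(t{\left(1 \right)},11 \right)} = - 234 \left(\frac{1}{8} + 11 + \sqrt{2} \sqrt{1}\right) = - 234 \left(\frac{1}{8} + 11 + \sqrt{2} \cdot 1\right) = - 234 \left(\frac{1}{8} + 11 + \sqrt{2}\right) = - 234 \left(\frac{89}{8} + \sqrt{2}\right) = - \frac{10413}{4} - 234 \sqrt{2}$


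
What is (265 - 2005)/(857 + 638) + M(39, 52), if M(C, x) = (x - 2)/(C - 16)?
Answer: 302/299 ≈ 1.0100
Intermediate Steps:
M(C, x) = (-2 + x)/(-16 + C)
(265 - 2005)/(857 + 638) + M(39, 52) = (265 - 2005)/(857 + 638) + (-2 + 52)/(-16 + 39) = -1740/1495 + 50/23 = -1740*1/1495 + (1/23)*50 = -348/299 + 50/23 = 302/299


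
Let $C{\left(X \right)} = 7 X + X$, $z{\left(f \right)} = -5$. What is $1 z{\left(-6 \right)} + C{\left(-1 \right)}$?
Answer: $-13$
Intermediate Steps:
$C{\left(X \right)} = 8 X$
$1 z{\left(-6 \right)} + C{\left(-1 \right)} = 1 \left(-5\right) + 8 \left(-1\right) = -5 - 8 = -13$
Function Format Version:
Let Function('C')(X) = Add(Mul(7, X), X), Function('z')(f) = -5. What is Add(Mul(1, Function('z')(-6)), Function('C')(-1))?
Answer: -13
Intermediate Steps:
Function('C')(X) = Mul(8, X)
Add(Mul(1, Function('z')(-6)), Function('C')(-1)) = Add(Mul(1, -5), Mul(8, -1)) = Add(-5, -8) = -13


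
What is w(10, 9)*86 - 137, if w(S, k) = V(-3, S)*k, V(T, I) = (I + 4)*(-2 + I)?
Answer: 86551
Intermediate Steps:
V(T, I) = (-2 + I)*(4 + I) (V(T, I) = (4 + I)*(-2 + I) = (-2 + I)*(4 + I))
w(S, k) = k*(-8 + S**2 + 2*S) (w(S, k) = (-8 + S**2 + 2*S)*k = k*(-8 + S**2 + 2*S))
w(10, 9)*86 - 137 = (9*(-8 + 10**2 + 2*10))*86 - 137 = (9*(-8 + 100 + 20))*86 - 137 = (9*112)*86 - 137 = 1008*86 - 137 = 86688 - 137 = 86551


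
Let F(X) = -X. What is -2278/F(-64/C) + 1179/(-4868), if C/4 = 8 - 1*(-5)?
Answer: -18022477/9736 ≈ -1851.1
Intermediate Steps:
C = 52 (C = 4*(8 - 1*(-5)) = 4*(8 + 5) = 4*13 = 52)
-2278/F(-64/C) + 1179/(-4868) = -2278/((-(-64)/52)) + 1179/(-4868) = -2278/((-(-64)/52)) + 1179*(-1/4868) = -2278/((-1*(-16/13))) - 1179/4868 = -2278/16/13 - 1179/4868 = -2278*13/16 - 1179/4868 = -14807/8 - 1179/4868 = -18022477/9736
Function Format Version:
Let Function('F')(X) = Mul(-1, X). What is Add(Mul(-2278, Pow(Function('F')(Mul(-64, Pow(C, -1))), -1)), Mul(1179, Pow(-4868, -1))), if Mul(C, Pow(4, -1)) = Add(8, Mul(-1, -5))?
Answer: Rational(-18022477, 9736) ≈ -1851.1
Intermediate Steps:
C = 52 (C = Mul(4, Add(8, Mul(-1, -5))) = Mul(4, Add(8, 5)) = Mul(4, 13) = 52)
Add(Mul(-2278, Pow(Function('F')(Mul(-64, Pow(C, -1))), -1)), Mul(1179, Pow(-4868, -1))) = Add(Mul(-2278, Pow(Mul(-1, Mul(-64, Pow(52, -1))), -1)), Mul(1179, Pow(-4868, -1))) = Add(Mul(-2278, Pow(Mul(-1, Mul(-64, Rational(1, 52))), -1)), Mul(1179, Rational(-1, 4868))) = Add(Mul(-2278, Pow(Mul(-1, Rational(-16, 13)), -1)), Rational(-1179, 4868)) = Add(Mul(-2278, Pow(Rational(16, 13), -1)), Rational(-1179, 4868)) = Add(Mul(-2278, Rational(13, 16)), Rational(-1179, 4868)) = Add(Rational(-14807, 8), Rational(-1179, 4868)) = Rational(-18022477, 9736)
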